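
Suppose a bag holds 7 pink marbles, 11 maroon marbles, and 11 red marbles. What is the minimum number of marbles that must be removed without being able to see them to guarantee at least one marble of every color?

23

The hardest color to obtain is pink: we could draw every other marble first — 29 − 7 = 22 marbles — without a single pink one.
The next draw must be pink, so 22 + 1 = 23.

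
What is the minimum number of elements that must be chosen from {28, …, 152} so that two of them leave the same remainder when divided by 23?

24

Use the pigeonhole principle on residue classes: group the integers by remainder mod 23; there are 23 residue classes, each nonempty in this range.
Choosing one from each class (23 integers) avoids any shared remainder.
One more choice must repeat a class, so two differ by a multiple of 23. Hence 23 + 1 = 24.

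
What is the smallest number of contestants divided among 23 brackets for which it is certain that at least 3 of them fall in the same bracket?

47

There are 23 brackets acting as pigeonholes.
With 23 × 2 = 46 contestants we could place exactly 2 in each, with no class reaching 3.
One more forces some class to hold 3, so 46 + 1 = 47.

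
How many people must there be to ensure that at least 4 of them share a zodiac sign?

There are 12 zodiac signs acting as pigeonholes.
With 12 × 3 = 36 people we could place exactly 3 in each, with no class reaching 4.
One more forces some class to hold 4, so 36 + 1 = 37.

37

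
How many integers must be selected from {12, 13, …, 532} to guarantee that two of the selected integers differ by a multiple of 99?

Group the integers by remainder mod 99; there are 99 residue classes, each nonempty in this range.
Choosing one from each class (99 integers) avoids any shared remainder.
One more choice must repeat a class, so two differ by a multiple of 99. Hence 99 + 1 = 100.

100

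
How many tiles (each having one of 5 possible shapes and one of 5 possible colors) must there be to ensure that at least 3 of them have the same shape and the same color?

51

There are 5 × 5 = 25 (shape, color) combinations acting as pigeonholes.
With 25 × 2 = 50 tiles we could place exactly 2 in each, with no (shape, color) pair reaching 3.
One more forces some (shape, color) pair to hold 3, so 50 + 1 = 51.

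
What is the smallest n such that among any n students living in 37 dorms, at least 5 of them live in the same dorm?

There are 37 dorms acting as pigeonholes.
With 37 × 4 = 148 students we could place exactly 4 in each, with no class reaching 5.
One more forces some class to hold 5, so 148 + 1 = 149.

149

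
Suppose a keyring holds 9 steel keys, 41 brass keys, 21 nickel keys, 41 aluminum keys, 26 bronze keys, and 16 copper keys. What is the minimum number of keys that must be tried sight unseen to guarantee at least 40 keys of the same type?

151

In the worst case we take at most 39 of each type, but all 9 steel, all 21 nickel, all 26 bronze, and all 16 copper (fewer than 39), giving 9 + 39 + 21 + 39 + 26 + 16 = 150.
One more key then forces some type to 40, so 150 + 1 = 151.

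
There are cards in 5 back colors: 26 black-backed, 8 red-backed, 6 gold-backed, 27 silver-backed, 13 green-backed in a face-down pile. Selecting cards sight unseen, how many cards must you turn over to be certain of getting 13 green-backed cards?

The worst case draws every non-green-backed card first: 26 + 8 + 6 + 27 = 67.
The next 13 draws are then forced to be green-backed, giving 67 + 13 = 80.

80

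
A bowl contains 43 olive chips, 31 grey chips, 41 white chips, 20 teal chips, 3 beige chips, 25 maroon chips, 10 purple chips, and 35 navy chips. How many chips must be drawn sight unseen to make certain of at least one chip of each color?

The hardest color to obtain is beige: we could draw every other chip first — 208 − 3 = 205 chips — without a single beige one.
The next draw must be beige, so 205 + 1 = 206.

206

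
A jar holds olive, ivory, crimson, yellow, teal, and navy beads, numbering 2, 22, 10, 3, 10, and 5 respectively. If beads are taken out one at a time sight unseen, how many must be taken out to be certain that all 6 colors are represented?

The hardest color to obtain is olive: we could draw every other bead first — 52 − 2 = 50 beads — without a single olive one.
The next draw must be olive, so 50 + 1 = 51.

51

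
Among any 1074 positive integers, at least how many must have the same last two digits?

There are 100 possible two-digit endings, which serve as the pigeonholes.
If each of the 100 possible two-digit endings held at most 10, the total would be at most 100 × 10 = 1000 < 1074, a contradiction.
So at least one holds ⌈1074/100⌉ = 11.

11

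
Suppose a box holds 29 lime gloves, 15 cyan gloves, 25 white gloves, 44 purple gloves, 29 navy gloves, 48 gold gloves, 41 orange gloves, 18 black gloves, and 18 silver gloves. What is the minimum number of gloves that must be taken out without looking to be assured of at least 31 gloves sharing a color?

225

In the worst case we take at most 30 of each color, but all 29 lime, all 15 cyan, all 25 white, all 29 navy, all 18 black, and all 18 silver (fewer than 30), giving 29 + 15 + 25 + 30 + 29 + 30 + 30 + 18 + 18 = 224.
One more glove then forces some color to 31, so 224 + 1 = 225.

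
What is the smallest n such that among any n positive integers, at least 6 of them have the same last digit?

There are 10 possible last digits acting as pigeonholes.
With 10 × 5 = 50 positive integers we could place exactly 5 in each, with no class reaching 6.
One more forces some class to hold 6, so 50 + 1 = 51.

51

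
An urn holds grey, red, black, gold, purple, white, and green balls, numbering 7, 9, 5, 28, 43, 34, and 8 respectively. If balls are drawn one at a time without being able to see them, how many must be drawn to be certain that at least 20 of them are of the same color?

Treat the 7 colors as pigeonholes.
In the worst case we take at most 19 of each color, but all 7 grey, all 9 red, all 5 black, and all 8 green (fewer than 19), giving 7 + 9 + 5 + 19 + 19 + 19 + 8 = 86.
One more ball then forces some color to 20, so 86 + 1 = 87.

87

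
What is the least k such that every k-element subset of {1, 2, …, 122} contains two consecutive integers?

Partition {1, …, 122} into 61 pairs: {1,2}, {3,4}, …, {121,122}.
Choosing 61 integers — say the 61 even numbers 2, 4, …, 122 — takes one from each pair and avoids the property.
Choosing 62 forces two into the same pair by pigeonhole, and those are consecutive. So 62.

62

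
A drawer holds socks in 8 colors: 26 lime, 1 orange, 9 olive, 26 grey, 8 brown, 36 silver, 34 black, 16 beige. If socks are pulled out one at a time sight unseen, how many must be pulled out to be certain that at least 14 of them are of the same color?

Treat the 8 colors as pigeonholes.
In the worst case we take at most 13 of each color, but all 1 orange, all 9 olive, and all 8 brown (fewer than 13), giving 13 + 1 + 9 + 13 + 8 + 13 + 13 + 13 = 83.
One more sock then forces some color to 14, so 83 + 1 = 84.

84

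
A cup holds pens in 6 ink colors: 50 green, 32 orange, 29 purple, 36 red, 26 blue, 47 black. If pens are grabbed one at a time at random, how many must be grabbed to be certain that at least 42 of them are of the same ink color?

In the worst case we take at most 41 of each ink color, but all 32 orange, all 29 purple, all 36 red, and all 26 blue (fewer than 41), giving 41 + 32 + 29 + 36 + 26 + 41 = 205.
One more pen then forces some ink color to 42, so 205 + 1 = 206.

206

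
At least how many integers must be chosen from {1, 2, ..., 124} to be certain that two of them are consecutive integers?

Partition {1, …, 124} into 62 pairs: {1,2}, {3,4}, …, {123,124}.
Choosing 62 integers — say the 62 even numbers 2, 4, …, 124 — takes one from each pair and avoids the property.
Choosing 63 forces two into the same pair by pigeonhole, and those are consecutive. So 63.

63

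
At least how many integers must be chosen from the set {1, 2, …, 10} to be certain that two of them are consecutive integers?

6

Partition {1, …, 10} into 5 pairs: {1,2}, {3,4}, …, {9,10}.
Choosing 5 integers — say the 5 even numbers 2, 4, …, 10 — takes one from each pair and avoids the property.
Choosing 6 forces two into the same pair by pigeonhole, and those are consecutive. So 6.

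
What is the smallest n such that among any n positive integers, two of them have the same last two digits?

101

There are 100 possible two-digit endings acting as pigeonholes.
With 100 positive integers we could place one in each, avoiding any repeat.
One more forces some class to hold 2, so 100 + 1 = 101.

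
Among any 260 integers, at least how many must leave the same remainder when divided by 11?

If each of the 11 residue classes modulo 11 held at most 23, the total would be at most 11 × 23 = 253 < 260, a contradiction.
So at least one holds ⌈260/11⌉ = 24.

24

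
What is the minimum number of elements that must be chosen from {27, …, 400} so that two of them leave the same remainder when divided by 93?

94

Group the integers by remainder mod 93; there are 93 residue classes, each nonempty in this range.
Choosing one from each class (93 integers) avoids any shared remainder.
One more choice must repeat a class, so two differ by a multiple of 93. Hence 93 + 1 = 94.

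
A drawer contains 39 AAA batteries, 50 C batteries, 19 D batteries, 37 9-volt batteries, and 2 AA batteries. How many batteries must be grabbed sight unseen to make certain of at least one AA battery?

The worst case draws every non-AA battery first: 39 + 50 + 19 + 37 = 145.
The next draw is then forced to be AA, giving 145 + 1 = 146.

146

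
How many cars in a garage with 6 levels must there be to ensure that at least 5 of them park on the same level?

There are 6 levels acting as pigeonholes.
With 6 × 4 = 24 cars we could place exactly 4 in each, with no class reaching 5.
One more forces some class to hold 5, so 24 + 1 = 25.

25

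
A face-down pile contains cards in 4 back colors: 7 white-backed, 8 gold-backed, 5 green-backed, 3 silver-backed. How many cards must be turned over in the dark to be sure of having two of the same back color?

Treat the 4 back colors as pigeonholes.
The worst case takes 1 card of each back color without reaching 2 of any: 4 × 1 = 4.
The next card must bring some back color to 2, so 4 + 1 = 5.

5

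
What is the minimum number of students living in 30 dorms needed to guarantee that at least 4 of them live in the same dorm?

91

There are 30 dorms acting as pigeonholes.
With 30 × 3 = 90 students we could place exactly 3 in each, with no class reaching 4.
One more forces some class to hold 4, so 90 + 1 = 91.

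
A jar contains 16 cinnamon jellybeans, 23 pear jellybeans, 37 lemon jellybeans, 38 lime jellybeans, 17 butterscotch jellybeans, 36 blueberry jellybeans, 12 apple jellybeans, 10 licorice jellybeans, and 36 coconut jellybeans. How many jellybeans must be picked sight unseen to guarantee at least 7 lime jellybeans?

To avoid lime jellybeans as long as possible, exhaust the other 8 flavors first.
The worst case draws every non-lime jellybean first: 16 + 23 + 37 + 17 + 36 + 12 + 10 + 36 = 187.
The next 7 draws are then forced to be lime, giving 187 + 7 = 194.

194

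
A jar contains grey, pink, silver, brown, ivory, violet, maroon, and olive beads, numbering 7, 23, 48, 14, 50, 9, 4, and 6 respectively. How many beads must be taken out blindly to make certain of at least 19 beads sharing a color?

In the worst case we take at most 18 of each color, but all 7 grey, all 14 brown, all 9 violet, all 4 maroon, and all 6 olive (fewer than 18), giving 7 + 18 + 18 + 14 + 18 + 9 + 4 + 6 = 94.
One more bead then forces some color to 19, so 94 + 1 = 95.

95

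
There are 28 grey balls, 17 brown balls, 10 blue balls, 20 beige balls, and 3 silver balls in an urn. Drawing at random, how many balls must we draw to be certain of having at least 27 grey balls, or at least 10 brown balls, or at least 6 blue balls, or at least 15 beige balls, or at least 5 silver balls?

The worst case stops just short of every target: 26 grey, 9 brown, 5 blue, 14 beige, all 3 silver — 26 + 9 + 5 + 14 + 3 = 57 balls.
One more ball must push some color to its target, so 57 + 1 = 58.

58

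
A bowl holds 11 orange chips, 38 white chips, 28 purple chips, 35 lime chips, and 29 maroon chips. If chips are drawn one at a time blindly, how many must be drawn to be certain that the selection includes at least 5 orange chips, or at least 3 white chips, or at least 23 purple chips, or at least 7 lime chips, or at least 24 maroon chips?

The worst case stops just short of every target: 4 orange, 2 white, 22 purple, 6 lime, 23 maroon — 4 + 2 + 22 + 6 + 23 = 57 chips.
One more chip must push some color to its target, so 57 + 1 = 58.

58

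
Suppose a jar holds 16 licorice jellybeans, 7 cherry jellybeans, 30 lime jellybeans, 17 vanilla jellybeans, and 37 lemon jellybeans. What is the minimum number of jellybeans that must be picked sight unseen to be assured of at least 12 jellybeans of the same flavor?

Treat the 5 flavors as pigeonholes.
In the worst case we take at most 11 of each flavor, but all 7 cherry (fewer than 11), giving 11 + 7 + 11 + 11 + 11 = 51.
One more jellybean then forces some flavor to 12, so 51 + 1 = 52.

52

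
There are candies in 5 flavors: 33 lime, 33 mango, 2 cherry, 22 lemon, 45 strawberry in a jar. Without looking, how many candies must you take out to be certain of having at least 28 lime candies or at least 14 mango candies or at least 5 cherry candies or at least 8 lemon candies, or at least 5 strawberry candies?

The worst case stops just short of every target: 27 lime, 13 mango, all 2 cherry, 7 lemon, 4 strawberry — 27 + 13 + 2 + 7 + 4 = 53 candies.
One more candy must push some flavor to its target, so 53 + 1 = 54.

54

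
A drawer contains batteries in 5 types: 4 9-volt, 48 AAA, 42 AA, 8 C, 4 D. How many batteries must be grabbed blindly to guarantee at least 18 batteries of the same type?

Treat the 5 types as pigeonholes.
In the worst case we take at most 17 of each type, but all 4 9-volt, all 8 C, and all 4 D (fewer than 17), giving 4 + 17 + 17 + 8 + 4 = 50.
One more battery then forces some type to 18, so 50 + 1 = 51.

51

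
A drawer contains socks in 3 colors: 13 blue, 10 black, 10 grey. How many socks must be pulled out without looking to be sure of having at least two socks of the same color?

4

Treat the 3 colors as pigeonholes.
The worst case takes 1 sock of each color without reaching 2 of any: 3 × 1 = 3.
The next sock must bring some color to 2, so 3 + 1 = 4.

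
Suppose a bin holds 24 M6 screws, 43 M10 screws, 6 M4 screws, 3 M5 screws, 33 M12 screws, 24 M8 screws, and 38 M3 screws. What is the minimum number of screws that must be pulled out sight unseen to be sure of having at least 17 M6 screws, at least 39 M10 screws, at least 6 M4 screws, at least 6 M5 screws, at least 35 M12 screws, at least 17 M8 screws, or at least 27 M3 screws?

138

Each of the 7 sizes has its own threshold; avoid all of them simultaneously.
The worst case stops just short of every target: 16 M6, 38 M10, 5 M4, all 3 M5, all 33 M12, 16 M8, 26 M3 — 16 + 38 + 5 + 3 + 33 + 16 + 26 = 137 screws.
One more screw must push some size to its target, so 137 + 1 = 138.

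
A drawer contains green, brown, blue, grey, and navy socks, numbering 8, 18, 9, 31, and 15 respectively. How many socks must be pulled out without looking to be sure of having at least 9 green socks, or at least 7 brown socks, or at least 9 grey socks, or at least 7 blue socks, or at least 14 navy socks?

42

Each of the 5 colors has its own threshold; avoid all of them simultaneously.
The worst case stops just short of every target: 8 green, 6 brown, 6 blue, 8 grey, 13 navy — 8 + 6 + 6 + 8 + 13 = 41 socks.
One more sock must push some color to its target, so 41 + 1 = 42.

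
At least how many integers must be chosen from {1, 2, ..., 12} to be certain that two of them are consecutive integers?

7

Partition {1, …, 12} into 6 pairs: {1,2}, {3,4}, …, {11,12}.
Choosing 6 integers — say the 6 even numbers 2, 4, …, 12 — takes one from each pair and avoids the property.
Choosing 7 forces two into the same pair by pigeonhole, and those are consecutive. So 7.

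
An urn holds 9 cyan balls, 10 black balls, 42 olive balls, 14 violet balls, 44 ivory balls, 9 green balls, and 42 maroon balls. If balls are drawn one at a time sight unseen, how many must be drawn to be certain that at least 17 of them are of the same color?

In the worst case we take at most 16 of each color, but all 9 cyan, all 10 black, all 14 violet, and all 9 green (fewer than 16), giving 9 + 10 + 16 + 14 + 16 + 9 + 16 = 90.
One more ball then forces some color to 17, so 90 + 1 = 91.

91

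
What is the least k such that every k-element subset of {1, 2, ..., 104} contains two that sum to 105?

Partition {1, …, 104} into 52 pairs: {1,104}, {2,103}, …, {52,53}.
Choosing 52 integers — say the integers 1 through 52 — takes one from each pair and avoids the property.
Choosing 53 forces two into the same pair by pigeonhole, and those sum to 105. So 53.

53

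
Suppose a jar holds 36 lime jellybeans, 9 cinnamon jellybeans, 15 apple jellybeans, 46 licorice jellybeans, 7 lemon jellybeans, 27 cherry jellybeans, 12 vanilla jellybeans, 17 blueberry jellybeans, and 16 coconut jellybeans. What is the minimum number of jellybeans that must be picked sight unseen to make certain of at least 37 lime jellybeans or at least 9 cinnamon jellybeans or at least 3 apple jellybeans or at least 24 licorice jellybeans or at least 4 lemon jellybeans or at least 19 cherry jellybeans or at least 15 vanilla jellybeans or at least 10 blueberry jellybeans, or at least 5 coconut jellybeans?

The worst case stops just short of every target: 36 lime, 8 cinnamon, 2 apple, 23 licorice, 3 lemon, 18 cherry, all 12 vanilla, 9 blueberry, 4 coconut — 36 + 8 + 2 + 23 + 3 + 18 + 12 + 9 + 4 = 115 jellybeans.
One more jellybean must push some flavor to its target, so 115 + 1 = 116.

116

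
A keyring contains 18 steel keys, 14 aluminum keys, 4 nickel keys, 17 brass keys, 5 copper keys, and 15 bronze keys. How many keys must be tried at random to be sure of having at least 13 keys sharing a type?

Treat the 6 types as pigeonholes.
In the worst case we take at most 12 of each type, but all 4 nickel and all 5 copper (fewer than 12), giving 12 + 12 + 4 + 12 + 5 + 12 = 57.
One more key then forces some type to 13, so 57 + 1 = 58.

58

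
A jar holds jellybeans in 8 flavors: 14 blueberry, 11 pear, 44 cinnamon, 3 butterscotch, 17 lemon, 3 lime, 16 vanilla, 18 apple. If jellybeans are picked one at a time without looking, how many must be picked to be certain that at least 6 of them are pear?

To avoid pear jellybeans as long as possible, exhaust the other 7 flavors first.
The worst case draws every non-pear jellybean first: 14 + 44 + 3 + 17 + 3 + 16 + 18 = 115.
The next 6 draws are then forced to be pear, giving 115 + 6 = 121.

121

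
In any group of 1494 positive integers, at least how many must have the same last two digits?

15

If each of the 100 possible two-digit endings held at most 14, the total would be at most 100 × 14 = 1400 < 1494, a contradiction.
So at least one holds ⌈1494/100⌉ = 15.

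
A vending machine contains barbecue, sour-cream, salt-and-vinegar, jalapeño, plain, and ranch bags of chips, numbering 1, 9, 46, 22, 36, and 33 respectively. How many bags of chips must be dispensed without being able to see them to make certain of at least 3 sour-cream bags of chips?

The worst case draws every non-sour-cream bag of chips first: 1 + 46 + 22 + 36 + 33 = 138.
The next 3 draws are then forced to be sour-cream, giving 138 + 3 = 141.

141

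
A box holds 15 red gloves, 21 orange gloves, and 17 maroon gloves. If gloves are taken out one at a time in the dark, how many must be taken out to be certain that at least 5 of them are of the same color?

The worst case takes 4 gloves of each color without reaching 5 of any: 3 × 4 = 12.
The next glove must bring some color to 5, so 12 + 1 = 13.

13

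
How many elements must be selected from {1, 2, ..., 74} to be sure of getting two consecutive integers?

Partition {1, …, 74} into 37 pairs: {1,2}, {3,4}, …, {73,74}.
Choosing 37 integers — say the 37 even numbers 2, 4, …, 74 — takes one from each pair and avoids the property.
Choosing 38 forces two into the same pair by pigeonhole, and those are consecutive. So 38.

38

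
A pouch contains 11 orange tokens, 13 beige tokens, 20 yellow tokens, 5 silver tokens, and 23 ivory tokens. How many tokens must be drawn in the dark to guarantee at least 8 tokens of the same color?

34

In the worst case we take at most 7 of each color, but all 5 silver (fewer than 7), giving 7 + 7 + 7 + 5 + 7 = 33.
One more token then forces some color to 8, so 33 + 1 = 34.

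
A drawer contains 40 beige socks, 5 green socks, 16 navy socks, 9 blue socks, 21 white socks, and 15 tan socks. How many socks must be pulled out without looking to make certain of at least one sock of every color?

The hardest color to obtain is green: we could draw every other sock first — 106 − 5 = 101 socks — without a single green one.
The next draw must be green, so 101 + 1 = 102.

102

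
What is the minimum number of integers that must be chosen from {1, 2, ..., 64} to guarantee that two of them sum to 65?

Partition {1, …, 64} into 32 pairs: {1,64}, {2,63}, …, {32,33}.
Choosing 32 integers — say the integers 1 through 32 — takes one from each pair and avoids the property.
Choosing 33 forces two into the same pair by pigeonhole, and those sum to 65. So 33.

33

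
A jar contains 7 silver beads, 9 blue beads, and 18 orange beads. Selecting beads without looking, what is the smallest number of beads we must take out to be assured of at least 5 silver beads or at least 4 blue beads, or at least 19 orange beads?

The worst case stops just short of every target: 4 silver, 3 blue, 18 orange — 4 + 3 + 18 = 25 beads.
One more bead must push some color to its target, so 25 + 1 = 26.

26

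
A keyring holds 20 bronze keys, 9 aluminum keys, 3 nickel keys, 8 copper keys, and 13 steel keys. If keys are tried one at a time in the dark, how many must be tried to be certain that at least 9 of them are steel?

49

The worst case draws every non-steel key first: 20 + 9 + 3 + 8 = 40.
The next 9 draws are then forced to be steel, giving 40 + 9 = 49.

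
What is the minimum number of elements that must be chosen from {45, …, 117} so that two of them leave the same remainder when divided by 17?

Group the integers by remainder mod 17; there are 17 residue classes, each nonempty in this range.
Choosing one from each class (17 integers) avoids any shared remainder.
One more choice must repeat a class, so two differ by a multiple of 17. Hence 17 + 1 = 18.

18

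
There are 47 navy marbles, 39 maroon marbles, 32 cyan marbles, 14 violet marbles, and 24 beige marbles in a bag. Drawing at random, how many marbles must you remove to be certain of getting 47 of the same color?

156

Treat the 5 colors as pigeonholes.
In the worst case we take at most 46 of each color, but all 39 maroon, all 32 cyan, all 14 violet, and all 24 beige (fewer than 46), giving 46 + 39 + 32 + 14 + 24 = 155.
One more marble then forces some color to 47, so 155 + 1 = 156.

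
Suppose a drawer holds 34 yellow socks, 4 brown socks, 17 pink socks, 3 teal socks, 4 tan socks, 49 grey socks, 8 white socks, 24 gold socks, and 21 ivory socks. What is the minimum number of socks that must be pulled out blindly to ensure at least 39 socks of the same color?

154

Treat the 9 colors as pigeonholes.
In the worst case we take at most 38 of each color, but all 34 yellow, all 4 brown, all 17 pink, all 3 teal, all 4 tan, all 8 white, all 24 gold, and all 21 ivory (fewer than 38), giving 34 + 4 + 17 + 3 + 4 + 38 + 8 + 24 + 21 = 153.
One more sock then forces some color to 39, so 153 + 1 = 154.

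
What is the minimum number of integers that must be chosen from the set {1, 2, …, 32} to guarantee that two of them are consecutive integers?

17

Partition {1, …, 32} into 16 pairs: {1,2}, {3,4}, …, {31,32}.
Choosing 16 integers — say the 16 even numbers 2, 4, …, 32 — takes one from each pair and avoids the property.
Choosing 17 forces two into the same pair by pigeonhole, and those are consecutive. So 17.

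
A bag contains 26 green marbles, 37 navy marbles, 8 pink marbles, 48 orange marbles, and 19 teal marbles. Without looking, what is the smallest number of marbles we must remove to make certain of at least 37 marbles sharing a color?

126

Treat the 5 colors as pigeonholes.
In the worst case we take at most 36 of each color, but all 26 green, all 8 pink, and all 19 teal (fewer than 36), giving 26 + 36 + 8 + 36 + 19 = 125.
One more marble then forces some color to 37, so 125 + 1 = 126.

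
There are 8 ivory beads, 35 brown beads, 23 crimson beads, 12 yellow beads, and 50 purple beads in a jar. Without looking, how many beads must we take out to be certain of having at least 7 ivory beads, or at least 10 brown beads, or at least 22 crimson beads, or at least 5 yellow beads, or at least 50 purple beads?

90

Each of the 5 colors has its own threshold; avoid all of them simultaneously.
The worst case stops just short of every target: 6 ivory, 9 brown, 21 crimson, 4 yellow, 49 purple — 6 + 9 + 21 + 4 + 49 = 89 beads.
One more bead must push some color to its target, so 89 + 1 = 90.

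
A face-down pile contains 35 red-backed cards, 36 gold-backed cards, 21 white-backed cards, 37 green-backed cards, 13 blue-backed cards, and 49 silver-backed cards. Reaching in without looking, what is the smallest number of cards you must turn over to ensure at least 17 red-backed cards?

The worst case draws every non-red-backed card first: 36 + 21 + 37 + 13 + 49 = 156.
The next 17 draws are then forced to be red-backed, giving 156 + 17 = 173.

173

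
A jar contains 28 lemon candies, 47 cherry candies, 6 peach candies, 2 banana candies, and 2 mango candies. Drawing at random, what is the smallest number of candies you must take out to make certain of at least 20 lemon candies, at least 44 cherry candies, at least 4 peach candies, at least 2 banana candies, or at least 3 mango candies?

Each of the 5 flavors has its own threshold; avoid all of them simultaneously.
The worst case stops just short of every target: 19 lemon, 43 cherry, 3 peach, 1 banana, 2 mango — 19 + 43 + 3 + 1 + 2 = 68 candies.
One more candy must push some flavor to its target, so 68 + 1 = 69.

69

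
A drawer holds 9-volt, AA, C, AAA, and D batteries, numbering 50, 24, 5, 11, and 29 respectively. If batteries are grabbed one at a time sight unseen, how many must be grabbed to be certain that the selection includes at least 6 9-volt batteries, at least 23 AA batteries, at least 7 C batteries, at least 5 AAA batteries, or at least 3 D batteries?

Each of the 5 types has its own threshold; avoid all of them simultaneously.
The worst case stops just short of every target: 5 9-volt, 22 AA, all 5 C, 4 AAA, 2 D — 5 + 22 + 5 + 4 + 2 = 38 batteries.
One more battery must push some type to its target, so 38 + 1 = 39.

39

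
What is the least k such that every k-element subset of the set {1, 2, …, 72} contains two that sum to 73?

37

Partition {1, …, 72} into 36 pairs: {1,72}, {2,71}, …, {36,37}.
Choosing 36 integers — say the integers 1 through 36 — takes one from each pair and avoids the property.
Choosing 37 forces two into the same pair by pigeonhole, and those sum to 73. So 37.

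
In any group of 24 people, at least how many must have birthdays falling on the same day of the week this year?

There are 7 days of the week, which serve as the pigeonholes.
If each of the 7 days of the week held at most 3, the total would be at most 7 × 3 = 21 < 24, a contradiction.
So at least one holds ⌈24/7⌉ = 4.

4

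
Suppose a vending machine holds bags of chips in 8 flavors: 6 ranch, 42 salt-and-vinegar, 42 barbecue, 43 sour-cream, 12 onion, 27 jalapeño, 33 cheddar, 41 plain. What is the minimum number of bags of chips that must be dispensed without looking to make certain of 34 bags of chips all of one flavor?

In the worst case we take at most 33 of each flavor, but all 6 ranch, all 12 onion, and all 27 jalapeño (fewer than 33), giving 6 + 33 + 33 + 33 + 12 + 27 + 33 + 33 = 210.
One more bag of chips then forces some flavor to 34, so 210 + 1 = 211.

211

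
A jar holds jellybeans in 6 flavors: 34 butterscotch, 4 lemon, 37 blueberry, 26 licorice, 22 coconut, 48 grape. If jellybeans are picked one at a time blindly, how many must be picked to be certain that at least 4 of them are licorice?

To avoid licorice jellybeans as long as possible, exhaust the other 5 flavors first.
The worst case draws every non-licorice jellybean first: 34 + 4 + 37 + 22 + 48 = 145.
The next 4 draws are then forced to be licorice, giving 145 + 4 = 149.

149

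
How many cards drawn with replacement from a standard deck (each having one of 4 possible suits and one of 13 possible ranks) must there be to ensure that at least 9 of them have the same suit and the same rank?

There are 4 × 13 = 52 (suit, rank) combinations acting as pigeonholes.
With 52 × 8 = 416 cards drawn with replacement from a standard deck we could place exactly 8 in each, with no (suit, rank) pair reaching 9.
One more forces some (suit, rank) pair to hold 9, so 416 + 1 = 417.

417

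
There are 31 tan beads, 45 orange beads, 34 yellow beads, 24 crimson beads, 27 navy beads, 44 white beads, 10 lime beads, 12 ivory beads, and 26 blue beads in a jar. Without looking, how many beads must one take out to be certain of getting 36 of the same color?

In the worst case we take at most 35 of each color, but all 31 tan, all 34 yellow, all 24 crimson, all 27 navy, all 10 lime, all 12 ivory, and all 26 blue (fewer than 35), giving 31 + 35 + 34 + 24 + 27 + 35 + 10 + 12 + 26 = 234.
One more bead then forces some color to 36, so 234 + 1 = 235.

235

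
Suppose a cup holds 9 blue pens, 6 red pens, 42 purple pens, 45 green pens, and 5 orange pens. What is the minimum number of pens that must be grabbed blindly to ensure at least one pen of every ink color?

The hardest ink color to obtain is orange: we could draw every other pen first — 107 − 5 = 102 pens — without a single orange one.
The next draw must be orange, so 102 + 1 = 103.

103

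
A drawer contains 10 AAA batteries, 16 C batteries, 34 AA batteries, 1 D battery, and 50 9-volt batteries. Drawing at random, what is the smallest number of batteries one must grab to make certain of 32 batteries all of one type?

In the worst case we take at most 31 of each type, but all 10 AAA, all 16 C, and all 1 D (fewer than 31), giving 10 + 16 + 31 + 1 + 31 = 89.
One more battery then forces some type to 32, so 89 + 1 = 90.

90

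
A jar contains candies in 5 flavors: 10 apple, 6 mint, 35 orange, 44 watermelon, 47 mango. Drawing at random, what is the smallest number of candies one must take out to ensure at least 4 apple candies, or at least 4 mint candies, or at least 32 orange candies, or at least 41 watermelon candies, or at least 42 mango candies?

The worst case stops just short of every target: 3 apple, 3 mint, 31 orange, 40 watermelon, 41 mango — 3 + 3 + 31 + 40 + 41 = 118 candies.
One more candy must push some flavor to its target, so 118 + 1 = 119.

119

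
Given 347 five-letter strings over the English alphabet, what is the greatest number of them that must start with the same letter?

14

If each of the 26 possible first letters held at most 13, the total would be at most 26 × 13 = 338 < 347, a contradiction.
So at least one holds ⌈347/26⌉ = 14.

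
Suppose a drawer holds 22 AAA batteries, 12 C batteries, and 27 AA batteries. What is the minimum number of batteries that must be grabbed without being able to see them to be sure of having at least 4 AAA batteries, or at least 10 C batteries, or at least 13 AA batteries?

25

The worst case stops just short of every target: 3 AAA, 9 C, 12 AA — 3 + 9 + 12 = 24 batteries.
One more battery must push some type to its target, so 24 + 1 = 25.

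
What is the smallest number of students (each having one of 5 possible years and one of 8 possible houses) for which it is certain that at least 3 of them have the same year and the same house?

There are 5 × 8 = 40 (year, house) combinations acting as pigeonholes.
With 40 × 2 = 80 students we could place exactly 2 in each, with no (year, house) pair reaching 3.
One more forces some (year, house) pair to hold 3, so 80 + 1 = 81.

81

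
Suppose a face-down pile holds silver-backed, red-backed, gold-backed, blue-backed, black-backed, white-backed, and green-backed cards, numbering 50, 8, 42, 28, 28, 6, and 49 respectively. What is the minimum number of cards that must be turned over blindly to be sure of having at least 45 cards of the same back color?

201

In the worst case we take at most 44 of each back color, but all 8 red-backed, all 42 gold-backed, all 28 blue-backed, all 28 black-backed, and all 6 white-backed (fewer than 44), giving 44 + 8 + 42 + 28 + 28 + 6 + 44 = 200.
One more card then forces some back color to 45, so 200 + 1 = 201.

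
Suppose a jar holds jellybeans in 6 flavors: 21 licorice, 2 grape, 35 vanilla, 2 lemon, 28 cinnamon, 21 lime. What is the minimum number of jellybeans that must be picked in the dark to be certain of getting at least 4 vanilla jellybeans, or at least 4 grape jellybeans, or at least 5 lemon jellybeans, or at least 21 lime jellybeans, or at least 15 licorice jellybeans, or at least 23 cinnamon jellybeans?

64

The worst case stops just short of every target: 14 licorice, all 2 grape, 3 vanilla, all 2 lemon, 22 cinnamon, 20 lime — 14 + 2 + 3 + 2 + 22 + 20 = 63 jellybeans.
One more jellybean must push some flavor to its target, so 63 + 1 = 64.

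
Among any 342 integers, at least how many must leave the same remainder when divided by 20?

18

The 342 integers fall into 20 residue classes modulo 20.
If each of the 20 residue classes modulo 20 held at most 17, the total would be at most 20 × 17 = 340 < 342, a contradiction.
So at least one holds ⌈342/20⌉ = 18.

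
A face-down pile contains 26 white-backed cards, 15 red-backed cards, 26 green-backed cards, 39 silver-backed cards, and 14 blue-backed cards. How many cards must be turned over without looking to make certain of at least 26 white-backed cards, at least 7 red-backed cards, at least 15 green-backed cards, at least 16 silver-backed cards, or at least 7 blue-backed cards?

Each of the 5 back colors has its own threshold; avoid all of them simultaneously.
The worst case stops just short of every target: 25 white-backed, 6 red-backed, 14 green-backed, 15 silver-backed, 6 blue-backed — 25 + 6 + 14 + 15 + 6 = 66 cards.
One more card must push some back color to its target, so 66 + 1 = 67.

67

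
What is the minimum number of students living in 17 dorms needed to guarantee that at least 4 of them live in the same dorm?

52

There are 17 dorms acting as pigeonholes.
With 17 × 3 = 51 students we could place exactly 3 in each, with no class reaching 4.
One more forces some class to hold 4, so 51 + 1 = 52.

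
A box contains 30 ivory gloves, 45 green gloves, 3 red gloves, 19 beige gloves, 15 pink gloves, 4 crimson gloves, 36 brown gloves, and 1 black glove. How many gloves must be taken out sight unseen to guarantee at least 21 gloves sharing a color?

In the worst case we take at most 20 of each color, but all 3 red, all 19 beige, all 15 pink, all 4 crimson, and all 1 black (fewer than 20), giving 20 + 20 + 3 + 19 + 15 + 4 + 20 + 1 = 102.
One more glove then forces some color to 21, so 102 + 1 = 103.

103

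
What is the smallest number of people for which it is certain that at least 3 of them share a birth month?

There are 12 months of the year acting as pigeonholes.
With 12 × 2 = 24 people we could place exactly 2 in each, with no class reaching 3.
One more forces some class to hold 3, so 24 + 1 = 25.

25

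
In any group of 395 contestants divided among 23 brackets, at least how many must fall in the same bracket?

18

The 395 contestants fall into 23 brackets.
If each of the 23 brackets held at most 17, the total would be at most 23 × 17 = 391 < 395, a contradiction.
So at least one holds ⌈395/23⌉ = 18.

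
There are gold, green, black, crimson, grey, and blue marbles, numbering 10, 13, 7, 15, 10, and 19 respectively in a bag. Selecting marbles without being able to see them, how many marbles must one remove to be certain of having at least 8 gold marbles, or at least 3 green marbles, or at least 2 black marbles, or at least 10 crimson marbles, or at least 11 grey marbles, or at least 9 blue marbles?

38

Each of the 6 colors has its own threshold; avoid all of them simultaneously.
The worst case stops just short of every target: 7 gold, 2 green, 1 black, 9 crimson, 10 grey, 8 blue — 7 + 2 + 1 + 9 + 10 + 8 = 37 marbles.
One more marble must push some color to its target, so 37 + 1 = 38.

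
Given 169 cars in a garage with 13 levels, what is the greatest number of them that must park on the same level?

The 169 cars fall into 13 levels.
If each of the 13 levels held at most 12, the total would be at most 13 × 12 = 156 < 169, a contradiction.
So at least one holds ⌈169/13⌉ = 13.

13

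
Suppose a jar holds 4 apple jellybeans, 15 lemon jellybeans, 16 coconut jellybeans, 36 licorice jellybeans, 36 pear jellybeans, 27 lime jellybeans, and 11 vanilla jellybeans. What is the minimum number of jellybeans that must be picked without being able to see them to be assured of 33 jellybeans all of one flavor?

138

Treat the 7 flavors as pigeonholes.
In the worst case we take at most 32 of each flavor, but all 4 apple, all 15 lemon, all 16 coconut, all 27 lime, and all 11 vanilla (fewer than 32), giving 4 + 15 + 16 + 32 + 32 + 27 + 11 = 137.
One more jellybean then forces some flavor to 33, so 137 + 1 = 138.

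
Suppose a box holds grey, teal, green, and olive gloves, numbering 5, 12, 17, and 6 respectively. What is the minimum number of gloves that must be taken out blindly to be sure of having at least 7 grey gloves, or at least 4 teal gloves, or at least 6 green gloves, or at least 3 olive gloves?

Each of the 4 colors has its own threshold; avoid all of them simultaneously.
The worst case stops just short of every target: all 5 grey, 3 teal, 5 green, 2 olive — 5 + 3 + 5 + 2 = 15 gloves.
One more glove must push some color to its target, so 15 + 1 = 16.

16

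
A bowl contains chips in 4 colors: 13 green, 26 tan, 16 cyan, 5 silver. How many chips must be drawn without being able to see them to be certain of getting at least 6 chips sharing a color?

Treat the 4 colors as pigeonholes.
The worst case takes 5 chips of each color without reaching 6 of any: 4 × 5 = 20.
The next chip must bring some color to 6, so 20 + 1 = 21.

21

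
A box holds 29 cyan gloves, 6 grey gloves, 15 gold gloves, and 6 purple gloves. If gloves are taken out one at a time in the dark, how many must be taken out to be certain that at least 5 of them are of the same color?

17

The worst case takes 4 gloves of each color without reaching 5 of any: 4 × 4 = 16.
The next glove must bring some color to 5, so 16 + 1 = 17.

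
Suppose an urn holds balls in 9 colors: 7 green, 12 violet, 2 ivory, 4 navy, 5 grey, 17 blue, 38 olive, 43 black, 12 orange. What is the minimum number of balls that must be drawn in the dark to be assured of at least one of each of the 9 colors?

139

The hardest color to obtain is ivory: we could draw every other ball first — 140 − 2 = 138 balls — without a single ivory one.
The next draw must be ivory, so 138 + 1 = 139.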